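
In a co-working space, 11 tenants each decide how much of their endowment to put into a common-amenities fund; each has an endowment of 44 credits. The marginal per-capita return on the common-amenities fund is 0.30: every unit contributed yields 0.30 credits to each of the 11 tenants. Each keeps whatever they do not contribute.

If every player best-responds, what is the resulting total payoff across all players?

The private return per contributed unit is 0.30 < 1, so contributing 0 is dominant for every player. At the Nash equilibrium everyone keeps their 44, and the group total is 11 × 44 = 484.

484.00 credits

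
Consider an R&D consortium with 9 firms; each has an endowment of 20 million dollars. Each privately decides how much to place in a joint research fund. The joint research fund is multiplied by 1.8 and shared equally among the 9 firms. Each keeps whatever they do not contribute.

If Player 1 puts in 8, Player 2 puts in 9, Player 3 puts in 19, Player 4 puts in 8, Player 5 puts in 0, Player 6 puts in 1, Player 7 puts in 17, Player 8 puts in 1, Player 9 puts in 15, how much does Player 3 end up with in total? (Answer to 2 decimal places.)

16.60 million dollars

Total contributed: 8 + 9 + 19 + 8 + 0 + 1 + 17 + 1 + 15 = 78.
Each receives 1.8 × 78 / 9 = 15.60 from the joint research fund.
Player 3 keeps 20 − 19 = 1, so Player 3's payoff is 1 + 15.60 = 16.60.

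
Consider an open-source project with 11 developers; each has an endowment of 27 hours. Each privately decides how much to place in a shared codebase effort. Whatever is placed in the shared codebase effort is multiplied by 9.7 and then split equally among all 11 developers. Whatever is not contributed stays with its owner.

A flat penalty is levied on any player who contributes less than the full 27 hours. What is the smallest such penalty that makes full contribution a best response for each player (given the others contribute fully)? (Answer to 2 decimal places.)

Given the others contribute fully, the best deviation is to contribute 0 (any partial contribution still incurs the fine and gives up units whose private return 0.8818 is below 1).
Deviating from 27 to 0 saves 27 hours but forfeits the deviator's share of the drop in the shared codebase effort: 9.7/11 × 27 = 23.81.
So the deviation gain is 27 − 23.81 = 3.19, and the fine must be at least 3.19 hours to wipe it out.

3.19 hours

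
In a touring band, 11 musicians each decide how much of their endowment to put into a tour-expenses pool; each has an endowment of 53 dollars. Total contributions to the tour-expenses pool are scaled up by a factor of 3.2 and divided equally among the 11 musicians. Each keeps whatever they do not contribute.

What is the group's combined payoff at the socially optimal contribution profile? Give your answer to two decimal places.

1865.60 dollars

Each contributed unit returns 3.200 to the group as a whole (0.2909 to each of 11 players), which exceeds 1, so the social optimum is full contribution: group total = 3.200 × 583 = 1865.60.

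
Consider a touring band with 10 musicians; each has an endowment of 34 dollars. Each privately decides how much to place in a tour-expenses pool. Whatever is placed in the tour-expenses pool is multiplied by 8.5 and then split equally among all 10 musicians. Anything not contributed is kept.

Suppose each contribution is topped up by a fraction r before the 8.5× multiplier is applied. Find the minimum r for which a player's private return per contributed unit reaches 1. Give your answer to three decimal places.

With matching at rate r, one contributed unit becomes (1 + r) in the tour-expenses pool and returns 8.5 × (1 + r) / 10 to the contributor.
Setting this equal to 1: 1 + r = 10/8.5 = 1.1765.
So the minimum matching rate is r = 1.1765 − 1 = 0.176.

0.176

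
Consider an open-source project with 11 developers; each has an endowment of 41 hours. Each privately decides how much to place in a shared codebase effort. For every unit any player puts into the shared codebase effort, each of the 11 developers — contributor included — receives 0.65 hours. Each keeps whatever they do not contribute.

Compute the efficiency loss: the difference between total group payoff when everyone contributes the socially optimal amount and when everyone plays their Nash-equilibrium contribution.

2773.65 hours

The private return per contributed unit is 0.65 < 1, so contributing 0 is dominant for every player. At the Nash equilibrium everyone keeps their 41, and the group total is 11 × 41 = 451.
Each contributed unit returns 7.150 to the group as a whole (0.65 to each of 11 players), which exceeds 1, so the social optimum is full contribution: group total = 7.150 × 451 = 3224.65.
Efficiency loss = 3224.65 − 451 = 2773.65.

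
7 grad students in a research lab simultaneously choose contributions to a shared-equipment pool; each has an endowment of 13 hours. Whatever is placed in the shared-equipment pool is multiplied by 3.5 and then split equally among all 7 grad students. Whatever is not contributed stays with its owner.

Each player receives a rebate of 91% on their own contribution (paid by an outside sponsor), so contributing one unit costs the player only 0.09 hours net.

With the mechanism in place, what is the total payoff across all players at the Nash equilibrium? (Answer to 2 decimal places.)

401.31 hours

With the mechanism, a contributed unit returns (3.5/7) / 0.09 = 5.5556 per unit of net cost to the contributor — now above 1 — so contributing fully is weakly dominant for every player.
At the Nash equilibrium everyone contributes 13. Group total payoff = 7 × (13 × 0.91 + 3.5 × 13) = 401.31.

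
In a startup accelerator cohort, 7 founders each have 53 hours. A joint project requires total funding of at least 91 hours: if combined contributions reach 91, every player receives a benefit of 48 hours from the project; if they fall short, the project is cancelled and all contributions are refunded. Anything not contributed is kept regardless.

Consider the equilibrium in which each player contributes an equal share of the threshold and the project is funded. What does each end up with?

88 hours

Equal share of the threshold: 91/7 = 13.
At this profile no one gains by cutting their contribution: any cut drops the total below 91, the project is cancelled, contributions are refunded, and the deviator ends with 53, which is less than 53 − 13 + 48 = 88. Contributing more than 13 just wastes the excess. So contributing exactly 13 is a best response.
Each player's payoff: 53 − 13 + 48 = 88.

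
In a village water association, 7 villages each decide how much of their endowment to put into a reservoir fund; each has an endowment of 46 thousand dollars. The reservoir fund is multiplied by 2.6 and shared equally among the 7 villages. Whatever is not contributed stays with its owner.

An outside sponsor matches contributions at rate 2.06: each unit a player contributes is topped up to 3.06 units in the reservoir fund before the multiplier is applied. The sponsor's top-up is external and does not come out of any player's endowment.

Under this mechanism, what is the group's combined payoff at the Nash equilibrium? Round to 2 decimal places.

2561.83 thousand dollars

Under the mechanism each unit contributed yields 2.6 × 3.06 / 7 = 1.1366 back to its contributor per unit of net cost, which exceeds 1, making full contribution the dominant choice for everyone.
At the Nash equilibrium everyone contributes 46. Group total payoff = 2.6 × 3.06 × 322 = 2561.83.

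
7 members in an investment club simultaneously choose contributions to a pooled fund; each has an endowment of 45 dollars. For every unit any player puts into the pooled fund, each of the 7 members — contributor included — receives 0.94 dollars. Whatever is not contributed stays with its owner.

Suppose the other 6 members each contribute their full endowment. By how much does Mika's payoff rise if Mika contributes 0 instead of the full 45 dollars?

2.70 dollars

Switching from a contribution of 45 to 0 lets Mika keep an extra 45 dollars, but lowers the pooled fund by 45, which costs Mika their own share of that drop: 0.94 × 45 = 42.30.
Net gain = 45 − 42.30 = 2.70. The private return per contributed unit (0.94) is below 1, so free-riding is indeed the best response regardless of what the others do.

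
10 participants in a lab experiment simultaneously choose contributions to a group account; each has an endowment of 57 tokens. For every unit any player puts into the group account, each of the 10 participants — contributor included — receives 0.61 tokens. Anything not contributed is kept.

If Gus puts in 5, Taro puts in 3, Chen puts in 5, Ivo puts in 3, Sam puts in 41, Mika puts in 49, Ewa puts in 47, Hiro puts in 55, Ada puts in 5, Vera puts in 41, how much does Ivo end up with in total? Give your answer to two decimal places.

208.94 tokens

Total contributed: 5 + 3 + 5 + 3 + 41 + 49 + 47 + 55 + 5 + 41 = 254.
Each receives 0.61 × 254 = 154.94 from the group account.
Ivo keeps 57 − 3 = 54, so Ivo's payoff is 54 + 154.94 = 208.94.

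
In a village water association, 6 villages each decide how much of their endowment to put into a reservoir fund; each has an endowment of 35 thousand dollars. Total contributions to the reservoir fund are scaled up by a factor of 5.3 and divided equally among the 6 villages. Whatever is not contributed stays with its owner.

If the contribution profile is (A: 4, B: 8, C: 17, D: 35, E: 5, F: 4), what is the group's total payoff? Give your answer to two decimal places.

523.90 thousand dollars

Total contributed: 4 + 8 + 17 + 35 + 5 + 4 = 73; total kept: 6 × 35 − 73 = 137.
The reservoir fund pays out 5.3 × 73 = 386.90 in aggregate.
Group total = 137 + 386.90 = 523.90.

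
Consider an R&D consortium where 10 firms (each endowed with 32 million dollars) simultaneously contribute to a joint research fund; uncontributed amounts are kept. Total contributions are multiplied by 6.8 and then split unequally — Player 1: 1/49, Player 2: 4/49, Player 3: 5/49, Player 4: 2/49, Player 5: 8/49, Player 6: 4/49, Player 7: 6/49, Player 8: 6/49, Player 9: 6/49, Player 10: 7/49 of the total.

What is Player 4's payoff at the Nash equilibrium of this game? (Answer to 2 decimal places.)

Player j's private return per contributed unit is 6.8 × (j's share). Contributing is weakly dominant for j when that share is at least 1/6.8 = 0.1471, and contributing 0 is dominant otherwise.
Only Player 5 (8/49) clears that bar, contributing 32; the remaining 9 contribute 0. Total contributed: 32.
Player 4 keeps 32 and receives 6.8 × 32 × 2/49 = 8.88 from the joint research fund, for a payoff of 40.88.

40.88 million dollars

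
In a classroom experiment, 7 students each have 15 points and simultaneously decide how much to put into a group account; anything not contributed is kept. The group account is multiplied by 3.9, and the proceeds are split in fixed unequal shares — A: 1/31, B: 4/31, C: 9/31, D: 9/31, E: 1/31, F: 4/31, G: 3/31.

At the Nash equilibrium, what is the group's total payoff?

192.00 points

Player j's private return per contributed unit is 3.9 × (j's share). Contributing is weakly dominant for j when that share is at least 1/3.9 = 0.2564, and contributing 0 is dominant otherwise.
C and D clear that bar, contributing 15 each; the remaining 5 contribute 0. Total contributed: 30.
The group account pays out 3.9 × 30 = 117.00 in total (split across the unequal shares, but the aggregate is all that matters for the group sum).
The 5 free-riders keep 15 each, adding 75. Group total = 75 + 117.00 = 192.00.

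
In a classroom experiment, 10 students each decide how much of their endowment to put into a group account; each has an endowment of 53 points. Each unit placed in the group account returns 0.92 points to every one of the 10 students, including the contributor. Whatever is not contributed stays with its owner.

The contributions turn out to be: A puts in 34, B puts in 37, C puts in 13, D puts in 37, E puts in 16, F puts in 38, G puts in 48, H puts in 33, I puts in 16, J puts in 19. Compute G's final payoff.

272.72 points

Total contributed: 34 + 37 + 13 + 37 + 16 + 38 + 48 + 33 + 16 + 19 = 291.
Each receives 0.92 × 291 = 267.72 from the group account.
G keeps 53 − 48 = 5, so G's payoff is 5 + 267.72 = 272.72.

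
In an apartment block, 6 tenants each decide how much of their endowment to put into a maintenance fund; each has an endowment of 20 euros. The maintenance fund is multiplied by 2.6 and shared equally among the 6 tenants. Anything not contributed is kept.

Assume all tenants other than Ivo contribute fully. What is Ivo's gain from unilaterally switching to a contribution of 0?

11.33 euros

Switching from a contribution of 20 to 0 lets Ivo keep an extra 20 euros, but lowers the maintenance fund by 20, which costs Ivo their own share of that drop: 2.6/6 × 20 = 8.67.
Net gain = 20 − 8.67 = 11.33. The private return per contributed unit (0.4333) is below 1, so free-riding is indeed the best response regardless of what the others do.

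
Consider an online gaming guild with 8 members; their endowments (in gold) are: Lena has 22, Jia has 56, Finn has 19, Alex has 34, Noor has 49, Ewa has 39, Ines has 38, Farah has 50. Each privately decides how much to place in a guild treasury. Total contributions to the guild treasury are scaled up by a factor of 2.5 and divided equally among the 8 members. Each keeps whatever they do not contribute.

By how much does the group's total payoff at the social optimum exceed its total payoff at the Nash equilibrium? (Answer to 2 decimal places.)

460.50 gold

The private return per contributed unit is 2.5/8 = 0.3125 < 1 for every player regardless of endowment, so the Nash equilibrium is zero contribution and the group total is Σ E_j = 22 + 56 + 19 + 34 + 49 + 39 + 38 + 50 = 307.
Each contributed unit returns 2.500 to the group, so the social optimum is full contribution by everyone: group total = 2.500 × 307 = 767.50.
Efficiency loss = (2.500 − 1) × 307 = 460.50.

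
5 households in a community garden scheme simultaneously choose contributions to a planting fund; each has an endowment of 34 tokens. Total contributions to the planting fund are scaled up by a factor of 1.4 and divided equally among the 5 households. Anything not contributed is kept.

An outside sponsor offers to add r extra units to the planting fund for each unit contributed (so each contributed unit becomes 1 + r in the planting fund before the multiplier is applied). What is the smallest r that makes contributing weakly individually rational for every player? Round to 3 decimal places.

2.571

With matching at rate r, one contributed unit becomes (1 + r) in the planting fund and returns 1.4 × (1 + r) / 5 to the contributor.
Setting this equal to 1: 1 + r = 5/1.4 = 3.5714.
So the minimum matching rate is r = 3.5714 − 1 = 2.571.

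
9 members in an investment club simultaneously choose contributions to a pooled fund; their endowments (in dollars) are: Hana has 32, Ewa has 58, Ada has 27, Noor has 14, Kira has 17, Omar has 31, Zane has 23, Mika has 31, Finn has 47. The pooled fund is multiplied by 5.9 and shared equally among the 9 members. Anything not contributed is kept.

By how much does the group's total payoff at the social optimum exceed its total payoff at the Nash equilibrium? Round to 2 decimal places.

The private return per contributed unit is 5.9/9 = 0.6556 < 1 for every player regardless of endowment, so the Nash equilibrium is zero contribution and the group total is Σ E_j = 32 + 58 + 27 + 14 + 17 + 31 + 23 + 31 + 47 = 280.
Each contributed unit returns 5.900 to the group, so the social optimum is full contribution by everyone: group total = 5.900 × 280 = 1652.00.
Efficiency loss = (5.900 − 1) × 280 = 1372.00.

1372.00 dollars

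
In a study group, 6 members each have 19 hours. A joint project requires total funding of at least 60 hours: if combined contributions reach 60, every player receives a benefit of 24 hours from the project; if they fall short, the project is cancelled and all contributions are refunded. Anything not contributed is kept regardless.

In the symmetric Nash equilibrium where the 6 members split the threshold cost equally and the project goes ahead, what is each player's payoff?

Equal share of the threshold: 60/6 = 10.
At this profile no one gains by cutting their contribution: any cut drops the total below 60, the project is cancelled, contributions are refunded, and the deviator ends with 19, which is less than 19 − 10 + 24 = 33. Contributing more than 10 just wastes the excess. So contributing exactly 10 is a best response.
Each player's payoff: 19 − 10 + 24 = 33.

33 hours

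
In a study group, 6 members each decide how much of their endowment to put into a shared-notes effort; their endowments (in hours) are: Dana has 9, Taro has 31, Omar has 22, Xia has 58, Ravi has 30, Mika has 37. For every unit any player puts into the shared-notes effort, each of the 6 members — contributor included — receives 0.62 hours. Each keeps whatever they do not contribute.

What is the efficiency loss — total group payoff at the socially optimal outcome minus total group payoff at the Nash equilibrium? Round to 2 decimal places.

The private return per contributed unit is 0.62 < 1 for everyone, so the Nash equilibrium is zero contribution and the group total is Σ E_j = 9 + 31 + 22 + 58 + 30 + 37 = 187.
Each contributed unit returns 3.720 to the group, so the social optimum is full contribution by everyone: group total = 3.720 × 187 = 695.64.
Efficiency loss = (3.720 − 1) × 187 = 508.64.

508.64 hours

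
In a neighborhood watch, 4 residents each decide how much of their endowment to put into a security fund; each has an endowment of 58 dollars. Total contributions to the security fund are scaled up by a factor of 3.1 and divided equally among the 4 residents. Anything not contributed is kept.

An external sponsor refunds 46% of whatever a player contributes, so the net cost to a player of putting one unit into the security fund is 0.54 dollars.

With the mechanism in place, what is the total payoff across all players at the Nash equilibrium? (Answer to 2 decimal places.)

Under the mechanism each unit contributed yields (3.1/4) / 0.54 = 1.4352 back to its contributor per unit of net cost, which exceeds 1, making full contribution the dominant choice for everyone.
At the Nash equilibrium everyone contributes 58. Group total payoff = 4 × (58 × 0.46 + 3.1 × 58) = 825.92.

825.92 dollars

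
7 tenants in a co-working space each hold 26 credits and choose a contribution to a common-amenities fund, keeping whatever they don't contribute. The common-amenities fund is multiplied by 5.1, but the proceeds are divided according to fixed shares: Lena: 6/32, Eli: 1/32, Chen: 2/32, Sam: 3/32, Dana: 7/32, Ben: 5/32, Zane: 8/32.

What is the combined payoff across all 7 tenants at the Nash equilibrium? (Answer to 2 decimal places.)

Each unit j contributes comes back to j as 5.1 × (j's share), so j prefers to contribute only if that share exceeds 1/5.1 = 0.1961; otherwise keeping the unit dominates.
Dana and Zane are above the threshold, contributing 26 each; the remaining 5 contribute 0. Total contributed: 52.
The common-amenities fund pays out 5.1 × 52 = 265.20 in total (split across the unequal shares, but the aggregate is all that matters for the group sum).
The 5 free-riders keep 26 each, adding 130. Group total = 130 + 265.20 = 395.20.

395.20 credits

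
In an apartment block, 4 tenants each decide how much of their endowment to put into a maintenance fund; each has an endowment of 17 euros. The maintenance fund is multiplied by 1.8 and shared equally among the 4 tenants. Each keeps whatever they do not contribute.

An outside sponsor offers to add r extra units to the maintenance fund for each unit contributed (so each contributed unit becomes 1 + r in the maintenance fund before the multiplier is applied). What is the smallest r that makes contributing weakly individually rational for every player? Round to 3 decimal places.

With matching at rate r, one contributed unit becomes (1 + r) in the maintenance fund and returns 1.8 × (1 + r) / 4 to the contributor.
Setting this equal to 1: 1 + r = 4/1.8 = 2.2222.
So the minimum matching rate is r = 2.2222 − 1 = 1.222.

1.222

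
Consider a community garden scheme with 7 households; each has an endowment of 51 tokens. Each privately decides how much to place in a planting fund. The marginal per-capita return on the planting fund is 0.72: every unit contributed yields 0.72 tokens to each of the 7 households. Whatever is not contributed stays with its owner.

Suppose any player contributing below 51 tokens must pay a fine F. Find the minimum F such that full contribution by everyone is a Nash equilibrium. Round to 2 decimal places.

Given the others contribute fully, the best deviation is to contribute 0 (any partial contribution still incurs the fine and gives up units whose private return 0.72 is below 1).
Deviating from 51 to 0 saves 51 tokens but forfeits the deviator's share of the drop in the planting fund: 0.72 × 51 = 36.72.
So the deviation gain is 51 − 36.72 = 14.28, and the fine must be at least 14.28 tokens to wipe it out.

14.28 tokens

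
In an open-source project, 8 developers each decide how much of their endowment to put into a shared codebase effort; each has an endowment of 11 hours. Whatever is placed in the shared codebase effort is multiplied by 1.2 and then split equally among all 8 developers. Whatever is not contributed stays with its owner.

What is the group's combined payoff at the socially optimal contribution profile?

105.60 hours

Each contributed unit returns 1.200 to the group as a whole (0.1500 to each of 8 players), which exceeds 1, so the social optimum is full contribution: group total = 1.200 × 88 = 105.60.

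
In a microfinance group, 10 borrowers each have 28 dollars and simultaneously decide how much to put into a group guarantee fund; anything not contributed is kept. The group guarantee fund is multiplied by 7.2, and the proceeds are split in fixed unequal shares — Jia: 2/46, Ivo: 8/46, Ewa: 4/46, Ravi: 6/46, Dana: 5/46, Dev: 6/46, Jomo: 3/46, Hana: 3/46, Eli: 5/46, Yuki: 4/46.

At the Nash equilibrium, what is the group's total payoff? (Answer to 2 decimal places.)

453.60 dollars

For player j, contributing a unit is worthwhile iff 7.2 × (j's share) ≥ 1, i.e. iff j's share is at least 0.1389.
The only share above 0.1389 is Ivo's 8/46, contributing 28; the remaining 9 contribute 0. Total contributed: 28.
The group guarantee fund pays out 7.2 × 28 = 201.60 in total (split across the unequal shares, but the aggregate is all that matters for the group sum).
The 9 free-riders keep 28 each, adding 252. Group total = 252 + 201.60 = 453.60.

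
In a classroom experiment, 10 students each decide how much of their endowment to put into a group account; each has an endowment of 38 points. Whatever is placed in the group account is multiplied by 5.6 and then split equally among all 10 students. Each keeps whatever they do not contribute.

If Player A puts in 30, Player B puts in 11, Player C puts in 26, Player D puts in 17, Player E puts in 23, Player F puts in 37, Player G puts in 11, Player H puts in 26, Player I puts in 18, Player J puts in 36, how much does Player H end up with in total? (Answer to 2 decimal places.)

143.60 points

Total contributed: 30 + 11 + 26 + 17 + 23 + 37 + 11 + 26 + 18 + 36 = 235.
Each receives 5.6 × 235 / 10 = 131.60 from the group account.
Player H keeps 38 − 26 = 12, so Player H's payoff is 12 + 131.60 = 143.60.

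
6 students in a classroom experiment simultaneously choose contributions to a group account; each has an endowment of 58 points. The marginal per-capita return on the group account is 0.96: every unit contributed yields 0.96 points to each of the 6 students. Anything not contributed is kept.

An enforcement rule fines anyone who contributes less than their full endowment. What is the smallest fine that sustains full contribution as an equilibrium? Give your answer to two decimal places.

Given the others contribute fully, the best deviation is to contribute 0 (any partial contribution still incurs the fine and gives up units whose private return 0.96 is below 1).
Deviating from 58 to 0 saves 58 points but forfeits the deviator's share of the drop in the group account: 0.96 × 58 = 55.68.
So the deviation gain is 58 − 55.68 = 2.32, and the fine must be at least 2.32 points to wipe it out.

2.32 points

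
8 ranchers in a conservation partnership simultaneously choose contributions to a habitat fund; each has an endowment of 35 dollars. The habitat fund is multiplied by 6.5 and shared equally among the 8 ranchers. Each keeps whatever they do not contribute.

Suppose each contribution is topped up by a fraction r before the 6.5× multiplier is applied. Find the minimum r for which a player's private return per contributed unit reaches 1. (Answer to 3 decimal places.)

0.231

With matching at rate r, one contributed unit becomes (1 + r) in the habitat fund and returns 6.5 × (1 + r) / 8 to the contributor.
Setting this equal to 1: 1 + r = 8/6.5 = 1.2308.
So the minimum matching rate is r = 1.2308 − 1 = 0.231.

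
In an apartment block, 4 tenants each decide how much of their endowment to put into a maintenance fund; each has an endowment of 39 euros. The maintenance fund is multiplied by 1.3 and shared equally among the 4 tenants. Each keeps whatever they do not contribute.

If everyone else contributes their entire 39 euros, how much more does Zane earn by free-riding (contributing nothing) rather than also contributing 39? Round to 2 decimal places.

26.33 euros

Switching from a contribution of 39 to 0 lets Zane keep an extra 39 euros, but lowers the maintenance fund by 39, which costs Zane their own share of that drop: 1.3/4 × 39 = 12.67.
Net gain = 39 − 12.67 = 26.33. The private return per contributed unit (0.3250) is below 1, so free-riding is indeed the best response regardless of what the others do.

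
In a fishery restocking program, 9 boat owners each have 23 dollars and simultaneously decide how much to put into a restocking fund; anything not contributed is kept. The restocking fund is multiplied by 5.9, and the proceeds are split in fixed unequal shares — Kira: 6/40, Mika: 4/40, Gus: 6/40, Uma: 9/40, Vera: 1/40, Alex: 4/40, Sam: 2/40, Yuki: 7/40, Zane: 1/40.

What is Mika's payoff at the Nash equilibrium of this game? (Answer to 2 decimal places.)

A player with share s gets back 5.9·s per unit contributed, so full contribution is dominant for anyone with s > 1/5.9 = 0.1695 and zero contribution is dominant for anyone below.
Uma and Yuki clear that bar, contributing 23 each; the remaining 7 contribute 0. Total contributed: 46.
Mika keeps 23 and receives 5.9 × 46 × 4/40 = 27.14 from the restocking fund, for a payoff of 50.14.

50.14 dollars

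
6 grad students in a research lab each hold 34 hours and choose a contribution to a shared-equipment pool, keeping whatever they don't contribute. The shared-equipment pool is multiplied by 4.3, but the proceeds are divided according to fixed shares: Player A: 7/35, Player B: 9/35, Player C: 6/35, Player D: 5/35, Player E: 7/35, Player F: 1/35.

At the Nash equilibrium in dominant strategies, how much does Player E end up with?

63.24 hours

A player with share s gets back 4.3·s per unit contributed, so full contribution is dominant for anyone with s > 1/4.3 = 0.2326 and zero contribution is dominant for anyone below.
The only share above 0.2326 is Player B's 9/35, contributing 34; the remaining 5 contribute 0. Total contributed: 34.
Player E keeps 34 and receives 4.3 × 34 × 7/35 = 29.24 from the shared-equipment pool, for a payoff of 63.24.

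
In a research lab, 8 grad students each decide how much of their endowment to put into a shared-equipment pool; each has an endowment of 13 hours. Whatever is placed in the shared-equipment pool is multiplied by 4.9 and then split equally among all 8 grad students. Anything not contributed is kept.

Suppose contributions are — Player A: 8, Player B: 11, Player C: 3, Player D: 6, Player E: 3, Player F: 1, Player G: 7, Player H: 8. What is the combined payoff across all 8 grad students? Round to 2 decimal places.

Total contributed: 8 + 11 + 3 + 6 + 3 + 1 + 7 + 8 = 47; total kept: 8 × 13 − 47 = 57.
The shared-equipment pool pays out 4.9 × 47 = 230.30 in aggregate.
Group total = 57 + 230.30 = 287.30.

287.30 hours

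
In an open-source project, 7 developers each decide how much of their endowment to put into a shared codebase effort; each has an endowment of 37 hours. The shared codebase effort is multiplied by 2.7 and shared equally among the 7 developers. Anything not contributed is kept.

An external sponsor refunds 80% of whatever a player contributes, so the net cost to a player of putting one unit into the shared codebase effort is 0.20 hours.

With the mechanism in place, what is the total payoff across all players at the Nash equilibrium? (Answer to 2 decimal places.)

906.50 hours

The effective private return per unit is now (2.7/7) / 0.20 = 1.9286 > 1, so every player's dominant strategy flips to full contribution.
At the Nash equilibrium everyone contributes 37. Group total payoff = 7 × (37 × 0.80 + 2.7 × 37) = 906.50.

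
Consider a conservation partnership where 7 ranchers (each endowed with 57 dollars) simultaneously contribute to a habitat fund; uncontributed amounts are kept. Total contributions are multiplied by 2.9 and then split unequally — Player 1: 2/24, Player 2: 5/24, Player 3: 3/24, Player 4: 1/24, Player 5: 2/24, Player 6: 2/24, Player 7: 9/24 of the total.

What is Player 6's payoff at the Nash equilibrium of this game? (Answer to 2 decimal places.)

Player j's private return per contributed unit is 2.9 × (j's share). Contributing is weakly dominant for j when that share is at least 1/2.9 = 0.3448, and contributing 0 is dominant otherwise.
Only Player 7 (9/24) clears that bar, contributing 57; the remaining 6 contribute 0. Total contributed: 57.
Player 6 keeps 57 and receives 2.9 × 57 × 2/24 = 13.78 from the habitat fund, for a payoff of 70.78.

70.78 dollars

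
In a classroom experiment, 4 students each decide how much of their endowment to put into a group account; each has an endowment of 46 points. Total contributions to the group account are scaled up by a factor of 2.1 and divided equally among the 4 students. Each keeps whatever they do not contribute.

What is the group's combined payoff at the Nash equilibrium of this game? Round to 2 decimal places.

184.00 points

Each contributed unit returns 2.1/4 = 0.5250 to its contributor — below 1 — so contributing 0 is dominant for every player. At the Nash equilibrium everyone keeps their 46, and the group total is 4 × 46 = 184.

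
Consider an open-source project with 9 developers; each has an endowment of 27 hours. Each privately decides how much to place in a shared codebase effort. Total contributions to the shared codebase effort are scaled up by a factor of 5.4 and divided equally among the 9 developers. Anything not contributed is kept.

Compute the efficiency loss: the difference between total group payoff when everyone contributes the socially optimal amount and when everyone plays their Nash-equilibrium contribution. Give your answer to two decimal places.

Each contributed unit returns 5.4/9 = 0.6000 to its contributor — below 1 — so contributing 0 is dominant for every player. At the Nash equilibrium everyone keeps their 27, and the group total is 9 × 27 = 243.
Each contributed unit returns 5.400 to the group as a whole (0.6000 to each of 9 players), which exceeds 1, so the social optimum is full contribution: group total = 5.400 × 243 = 1312.20.
Efficiency loss = 1312.20 − 243 = 1069.20.

1069.20 hours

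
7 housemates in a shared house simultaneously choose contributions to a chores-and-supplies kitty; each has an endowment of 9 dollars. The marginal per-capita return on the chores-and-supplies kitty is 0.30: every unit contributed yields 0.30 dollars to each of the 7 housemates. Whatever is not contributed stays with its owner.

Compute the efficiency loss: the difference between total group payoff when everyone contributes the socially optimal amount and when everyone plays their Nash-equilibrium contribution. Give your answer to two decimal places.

69.30 dollars

The private return per contributed unit is 0.30 < 1, so contributing 0 is dominant for every player. At the Nash equilibrium everyone keeps their 9, and the group total is 7 × 9 = 63.
Each contributed unit returns 2.100 to the group as a whole (0.30 to each of 7 players), which exceeds 1, so the social optimum is full contribution: group total = 2.100 × 63 = 132.30.
Efficiency loss = 132.30 − 63 = 69.30.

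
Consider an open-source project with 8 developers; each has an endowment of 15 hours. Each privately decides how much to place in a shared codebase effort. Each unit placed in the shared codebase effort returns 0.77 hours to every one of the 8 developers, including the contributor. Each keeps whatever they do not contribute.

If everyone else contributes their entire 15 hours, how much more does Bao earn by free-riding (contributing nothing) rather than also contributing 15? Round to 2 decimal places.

Switching from a contribution of 15 to 0 lets Bao keep an extra 15 hours, but lowers the shared codebase effort by 15, which costs Bao their own share of that drop: 0.77 × 15 = 11.55.
Net gain = 15 − 11.55 = 3.45. The private return per contributed unit (0.77) is below 1, so free-riding is indeed the best response regardless of what the others do.

3.45 hours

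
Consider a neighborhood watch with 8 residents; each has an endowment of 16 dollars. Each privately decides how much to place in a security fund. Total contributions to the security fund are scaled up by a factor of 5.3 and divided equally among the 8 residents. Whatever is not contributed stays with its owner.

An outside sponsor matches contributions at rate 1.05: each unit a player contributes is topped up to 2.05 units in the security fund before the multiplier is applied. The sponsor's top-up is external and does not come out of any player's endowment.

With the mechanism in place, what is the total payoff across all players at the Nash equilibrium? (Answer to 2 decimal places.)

With the mechanism, a contributed unit returns 5.3 × 2.05 / 8 = 1.3581 per unit of net cost to the contributor — now above 1 — so contributing fully is weakly dominant for every player.
At the Nash equilibrium everyone contributes 16. Group total payoff = 5.3 × 2.05 × 128 = 1390.72.

1390.72 dollars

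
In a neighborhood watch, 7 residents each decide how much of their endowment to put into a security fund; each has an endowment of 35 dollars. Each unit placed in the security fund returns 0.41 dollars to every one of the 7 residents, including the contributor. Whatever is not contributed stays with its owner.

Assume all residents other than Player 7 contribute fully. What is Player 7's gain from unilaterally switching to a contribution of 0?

Switching from a contribution of 35 to 0 lets Player 7 keep an extra 35 dollars, but lowers the security fund by 35, which costs Player 7 their own share of that drop: 0.41 × 35 = 14.35.
Net gain = 35 − 14.35 = 20.65. The private return per contributed unit (0.41) is below 1, so free-riding is indeed the best response regardless of what the others do.

20.65 dollars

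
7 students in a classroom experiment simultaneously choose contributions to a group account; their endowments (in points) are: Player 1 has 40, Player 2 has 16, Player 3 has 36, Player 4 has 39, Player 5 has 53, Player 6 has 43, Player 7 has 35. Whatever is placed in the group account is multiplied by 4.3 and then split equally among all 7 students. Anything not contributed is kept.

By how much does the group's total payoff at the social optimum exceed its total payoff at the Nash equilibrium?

864.60 points

The private return per contributed unit is 4.3/7 = 0.6143 < 1 for every player regardless of endowment, so the Nash equilibrium is zero contribution and the group total is Σ E_j = 40 + 16 + 36 + 39 + 53 + 43 + 35 = 262.
Each contributed unit returns 4.300 to the group, so the social optimum is full contribution by everyone: group total = 4.300 × 262 = 1126.60.
Efficiency loss = (4.300 − 1) × 262 = 864.60.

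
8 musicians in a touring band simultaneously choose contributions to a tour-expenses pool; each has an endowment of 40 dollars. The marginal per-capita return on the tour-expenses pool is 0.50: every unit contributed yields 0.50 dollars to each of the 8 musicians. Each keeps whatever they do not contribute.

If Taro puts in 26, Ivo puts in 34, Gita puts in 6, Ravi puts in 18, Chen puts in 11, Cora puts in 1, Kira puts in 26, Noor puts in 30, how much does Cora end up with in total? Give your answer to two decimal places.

Total contributed: 26 + 34 + 6 + 18 + 11 + 1 + 26 + 30 = 152.
Each receives 0.50 × 152 = 76.00 from the tour-expenses pool.
Cora keeps 40 − 1 = 39, so Cora's payoff is 39 + 76.00 = 115.00.

115.00 dollars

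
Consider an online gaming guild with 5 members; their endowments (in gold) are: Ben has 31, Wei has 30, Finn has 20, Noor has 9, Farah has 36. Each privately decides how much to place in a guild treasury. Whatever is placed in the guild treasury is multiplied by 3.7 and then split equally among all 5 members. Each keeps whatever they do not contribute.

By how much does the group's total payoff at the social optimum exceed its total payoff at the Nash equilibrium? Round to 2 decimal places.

The private return per contributed unit is 3.7/5 = 0.7400 < 1 for every player regardless of endowment, so the Nash equilibrium is zero contribution and the group total is Σ E_j = 31 + 30 + 20 + 9 + 36 = 126.
Each contributed unit returns 3.700 to the group, so the social optimum is full contribution by everyone: group total = 3.700 × 126 = 466.20.
Efficiency loss = (3.700 − 1) × 126 = 340.20.

340.20 gold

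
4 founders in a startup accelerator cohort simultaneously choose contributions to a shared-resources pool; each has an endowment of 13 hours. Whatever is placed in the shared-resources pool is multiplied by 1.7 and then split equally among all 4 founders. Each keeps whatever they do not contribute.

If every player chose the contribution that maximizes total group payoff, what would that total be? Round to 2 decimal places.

Each contributed unit returns 1.700 to the group as a whole (0.4250 to each of 4 players), which exceeds 1, so the social optimum is full contribution: group total = 1.700 × 52 = 88.40.

88.40 hours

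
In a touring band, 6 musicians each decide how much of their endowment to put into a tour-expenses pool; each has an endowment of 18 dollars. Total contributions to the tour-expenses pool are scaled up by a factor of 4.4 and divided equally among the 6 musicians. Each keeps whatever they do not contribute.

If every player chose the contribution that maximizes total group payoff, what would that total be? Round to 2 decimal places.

Each contributed unit returns 4.400 to the group as a whole (0.7333 to each of 6 players), which exceeds 1, so the social optimum is full contribution: group total = 4.400 × 108 = 475.20.

475.20 dollars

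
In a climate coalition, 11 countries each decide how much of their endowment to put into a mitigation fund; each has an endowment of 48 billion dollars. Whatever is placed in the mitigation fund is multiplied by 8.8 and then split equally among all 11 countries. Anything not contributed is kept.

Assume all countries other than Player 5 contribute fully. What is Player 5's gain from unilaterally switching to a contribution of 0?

Switching from a contribution of 48 to 0 lets Player 5 keep an extra 48 billion dollars, but lowers the mitigation fund by 48, which costs Player 5 their own share of that drop: 8.8/11 × 48 = 38.40.
Net gain = 48 − 38.40 = 9.60. The private return per contributed unit (0.8000) is below 1, so free-riding is indeed the best response regardless of what the others do.

9.60 billion dollars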